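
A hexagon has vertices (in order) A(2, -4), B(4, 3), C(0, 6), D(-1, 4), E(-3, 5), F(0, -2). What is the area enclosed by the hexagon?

34.5

Apply the shoelace (surveyor's) formula: 2A = Σ (x_i·y_{i+1} − x_{i+1}·y_i), indices taken mod 6.
Σ = (22) + (24) + (6) + (7) + (6) + (4) = 69
Area = |Σ|/2 = 34.5.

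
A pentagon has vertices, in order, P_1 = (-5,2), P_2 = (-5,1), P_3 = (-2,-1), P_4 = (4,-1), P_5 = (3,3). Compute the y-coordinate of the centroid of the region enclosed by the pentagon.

Apply the surveyor's formula. First the cross-terms c_i = x_i·y_{i+1} − x_{i+1}·y_i:
  5, 7, 6, 15, 21  ⇒  2A = 54, A = 27.
Then Σ (y_i + y_{i+1})·c_i = 138, so ȳ = 138 / (6·27) = 23/27.

23/27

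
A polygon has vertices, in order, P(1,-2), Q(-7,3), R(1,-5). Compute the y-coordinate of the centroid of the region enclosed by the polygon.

Apply the shoelace (surveyor's) formula. First the cross-terms c_i = x_i·y_{i+1} − x_{i+1}·y_i:
  -11, 32, 3  ⇒  2A = 24, A = 12.
Then Σ (y_i + y_{i+1})·c_i = -96, so ȳ = -96 / (6·12) = -4/3.

-4/3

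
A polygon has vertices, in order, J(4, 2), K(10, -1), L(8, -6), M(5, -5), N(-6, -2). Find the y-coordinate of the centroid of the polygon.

Apply the surveyor's formula. First the cross-terms c_i = x_i·y_{i+1} − x_{i+1}·y_i:
  -24, -52, -10, -40, -4  ⇒  2A = -130, A = -65.
Then Σ (y_i + y_{i+1})·c_i = 730, so ȳ = 730 / (6·(-65)) = -73/39.

-73/39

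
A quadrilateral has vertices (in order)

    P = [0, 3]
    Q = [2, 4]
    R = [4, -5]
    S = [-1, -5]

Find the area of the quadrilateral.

Σ = (-6) + (-26) + (-25) + (-3) = -60
Area = |Σ|/2 = 30.

30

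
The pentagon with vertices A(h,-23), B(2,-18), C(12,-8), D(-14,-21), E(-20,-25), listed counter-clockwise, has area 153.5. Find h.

The doubled signed area Σ (x_i y_{i+1} − x_{i+1} y_i) is linear in h.
With h=0 it equals 272; the coefficient of h is 7 (from the two edges through A).
So 7·h + 272 = 2·153.5 = 307 ⇒ h = 5.

5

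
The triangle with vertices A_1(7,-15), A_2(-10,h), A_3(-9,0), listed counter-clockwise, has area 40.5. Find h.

Write out the shoelace sum; only the two edges meeting at A_2 involve h:
2·Area = [(7·h − (-10)·(-15)) + ((-10)·0 − (-9)·h)] + 135
       = 16·h + -15 = 81
⇒ h = 6.

6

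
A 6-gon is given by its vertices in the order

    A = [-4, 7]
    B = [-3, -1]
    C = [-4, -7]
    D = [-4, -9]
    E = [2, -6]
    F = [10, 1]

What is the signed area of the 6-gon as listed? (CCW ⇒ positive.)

114

A→B: (-4)(-1) − (-3)(7) = 25
B→C: (-3)(-7) − (-4)(-1) = 17
C→D: (-4)(-9) − (-4)(-7) = 8
D→E: (-4)(-6) − (2)(-9) = 42
E→F: (2)(1) − (10)(-6) = 62
F→A: (10)(7) − (-4)(1) = 74
Σ = 228
Signed area = Σ/2 = 114 (positive ⇒ counter-clockwise traversal).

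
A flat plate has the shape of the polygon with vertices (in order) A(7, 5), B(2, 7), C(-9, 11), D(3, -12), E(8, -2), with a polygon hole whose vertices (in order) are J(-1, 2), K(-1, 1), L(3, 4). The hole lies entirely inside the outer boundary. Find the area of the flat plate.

169.5

Outer boundary:
Apply Gauss's area formula: 2A = Σ (x_i·y_{i+1} − x_{i+1}·y_i), indices taken mod 5.
Cross-terms: 39, 85, 75, 90, 54  ⇒  Σ = 343
Area = |Σ|/2 = 171.5.
Hole:
Apply the shoelace (surveyor's) formula: 2A = Σ (x_i·y_{i+1} − x_{i+1}·y_i), indices taken mod 3.
J→K: (-1)(1) − (-1)(2) = 1
K→L: (-1)(4) − (3)(1) = -7
L→J: (3)(2) − (-1)(4) = 10
Σ = 4
Area = |Σ|/2 = 2.
Net area = 171.5 − 2 = 169.5.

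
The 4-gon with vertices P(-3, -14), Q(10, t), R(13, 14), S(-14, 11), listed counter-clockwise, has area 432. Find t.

Write out the shoelace sum; only the two edges meeting at Q involve t:
2·Area = [((-3)·t − 10·(-14)) + (10·14 − 13·t)] + 568
       = -16·t + 848 = 864
⇒ t = -1.

-1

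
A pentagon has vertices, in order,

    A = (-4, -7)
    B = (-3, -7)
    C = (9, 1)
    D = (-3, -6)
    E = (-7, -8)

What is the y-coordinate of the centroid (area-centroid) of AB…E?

Apply the surveyor's formula. First the cross-terms c_i = x_i·y_{i+1} − x_{i+1}·y_i:
  7, 60, -51, -18, 17  ⇒  2A = 15, A = 7.5.
Then Σ (y_i + y_{i+1})·c_i = -206, so ȳ = -206 / (6·7.5) = -206/45.

-206/45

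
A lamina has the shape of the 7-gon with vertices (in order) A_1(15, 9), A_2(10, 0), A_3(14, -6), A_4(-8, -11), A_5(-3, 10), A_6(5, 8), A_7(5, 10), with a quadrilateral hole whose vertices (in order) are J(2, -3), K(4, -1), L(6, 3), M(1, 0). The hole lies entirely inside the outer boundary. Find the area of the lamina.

Outer boundary:
Apply the shoelace (surveyor's) formula: 2A = Σ (x_i·y_{i+1} − x_{i+1}·y_i), indices taken mod 7.
A_1→A_2: (15)(0) − (10)(9) = -90
A_2→A_3: (10)(-6) − (14)(0) = -60
A_3→A_4: (14)(-11) − (-8)(-6) = -202
A_4→A_5: (-8)(10) − (-3)(-11) = -113
A_5→A_6: (-3)(8) − (5)(10) = -74
A_6→A_7: (5)(10) − (5)(8) = 10
A_7→A_1: (5)(9) − (15)(10) = -105
Σ = -634
Area = |Σ|/2 = 317.
Hole:
J→K: (2)(-1) − (4)(-3) = 10
K→L: (4)(3) − (6)(-1) = 18
L→M: (6)(0) − (1)(3) = -3
M→J: (1)(-3) − (2)(0) = -3
Σ = 22
Area = |Σ|/2 = 11.
Net area = 317 − 11 = 306.

306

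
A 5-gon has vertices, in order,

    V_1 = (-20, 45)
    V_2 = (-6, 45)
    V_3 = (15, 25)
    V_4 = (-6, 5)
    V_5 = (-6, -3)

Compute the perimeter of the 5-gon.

130

|V_1V_2| = √((14)² + (0)²) = √196 = 14
|V_2V_3| = √((21)² + (-20)²) = √841 = 29
|V_3V_4| = √((-21)² + (-20)²) = √841 = 29
|V_4V_5| = √((0)² + (-8)²) = √64 = 8
|V_5V_1| = √((-14)² + (48)²) = √2500 = 50
Perimeter = 14 + 29 + 29 + 8 + 50 = 130.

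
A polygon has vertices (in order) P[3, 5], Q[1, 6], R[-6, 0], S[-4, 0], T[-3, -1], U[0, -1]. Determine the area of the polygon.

29.5

Cross-terms: 13, 36, 0, 4, 3, 3  ⇒  Σ = 59
Area = |Σ|/2 = 29.5.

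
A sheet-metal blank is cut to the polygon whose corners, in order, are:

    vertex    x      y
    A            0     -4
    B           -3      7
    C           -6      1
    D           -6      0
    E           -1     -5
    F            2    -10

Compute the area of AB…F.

37.5

Apply the shoelace (surveyor's) formula: 2A = Σ (x_i·y_{i+1} − x_{i+1}·y_i), indices taken mod 6.
Σ = (-12) + (39) + (6) + (30) + (20) + (-8) = 75
Area = |Σ|/2 = 37.5.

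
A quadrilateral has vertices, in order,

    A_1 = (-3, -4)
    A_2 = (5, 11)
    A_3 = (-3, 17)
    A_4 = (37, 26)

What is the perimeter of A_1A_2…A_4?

|A_1A_2| = √((8)² + (15)²) = √289 = 17
|A_2A_3| = √((-8)² + (6)²) = √100 = 10
|A_3A_4| = √((40)² + (9)²) = √1681 = 41
|A_4A_1| = √((-40)² + (-30)²) = √2500 = 50
Perimeter = 17 + 10 + 41 + 50 = 118.

118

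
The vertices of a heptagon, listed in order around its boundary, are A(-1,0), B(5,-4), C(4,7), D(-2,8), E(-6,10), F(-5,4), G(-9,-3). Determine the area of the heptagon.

101.5

Apply Gauss's area formula: 2A = Σ (x_i·y_{i+1} − x_{i+1}·y_i), indices taken mod 7.
Cross-terms: 4, 51, 46, 28, 26, 51, -3  ⇒  Σ = 203
Area = |Σ|/2 = 101.5.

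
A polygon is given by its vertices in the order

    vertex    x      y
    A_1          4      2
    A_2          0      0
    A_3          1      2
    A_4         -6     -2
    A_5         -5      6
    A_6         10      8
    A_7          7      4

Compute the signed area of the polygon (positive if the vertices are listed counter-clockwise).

-77

Apply the shoelace (surveyor's) formula: 2A = Σ (x_i·y_{i+1} − x_{i+1}·y_i), indices taken mod 7.
A_1→A_2: (4)(0) − (0)(2) = 0
A_2→A_3: (0)(2) − (1)(0) = 0
A_3→A_4: (1)(-2) − (-6)(2) = 10
A_4→A_5: (-6)(6) − (-5)(-2) = -46
A_5→A_6: (-5)(8) − (10)(6) = -100
A_6→A_7: (10)(4) − (7)(8) = -16
A_7→A_1: (7)(2) − (4)(4) = -2
Σ = -154
Signed area = Σ/2 = -77 (negative ⇒ clockwise traversal).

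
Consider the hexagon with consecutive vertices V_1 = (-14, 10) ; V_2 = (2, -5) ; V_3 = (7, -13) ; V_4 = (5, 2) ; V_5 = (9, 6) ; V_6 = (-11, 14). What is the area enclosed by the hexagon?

214

Apply Gauss's area formula: 2A = Σ (x_i·y_{i+1} − x_{i+1}·y_i), indices taken mod 6.
V_1→V_2: (-14)(-5) − (2)(10) = 50
V_2→V_3: (2)(-13) − (7)(-5) = 9
V_3→V_4: (7)(2) − (5)(-13) = 79
V_4→V_5: (5)(6) − (9)(2) = 12
V_5→V_6: (9)(14) − (-11)(6) = 192
V_6→V_1: (-11)(10) − (-14)(14) = 86
Σ = 428
Area = |Σ|/2 = 214.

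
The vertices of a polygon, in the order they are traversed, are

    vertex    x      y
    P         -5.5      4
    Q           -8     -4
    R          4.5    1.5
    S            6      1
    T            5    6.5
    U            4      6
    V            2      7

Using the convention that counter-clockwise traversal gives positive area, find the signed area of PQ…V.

78

Σ = (54) + (6) + (-4.5) + (34) + (4) + (16) + (46.5) = 156
Signed area = Σ/2 = 78 (positive ⇒ counter-clockwise traversal).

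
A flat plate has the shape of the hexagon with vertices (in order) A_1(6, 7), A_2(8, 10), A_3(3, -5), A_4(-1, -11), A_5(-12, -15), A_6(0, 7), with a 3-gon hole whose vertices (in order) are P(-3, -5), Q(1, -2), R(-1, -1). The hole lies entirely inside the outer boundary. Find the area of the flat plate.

168.5

Outer boundary:
Apply the shoelace formula: 2A = Σ (x_i·y_{i+1} − x_{i+1}·y_i), indices taken mod 6.
A_1→A_2: (6)(10) − (8)(7) = 4
A_2→A_3: (8)(-5) − (3)(10) = -70
A_3→A_4: (3)(-11) − (-1)(-5) = -38
A_4→A_5: (-1)(-15) − (-12)(-11) = -117
A_5→A_6: (-12)(7) − (0)(-15) = -84
A_6→A_1: (0)(7) − (6)(7) = -42
Σ = -347
Area = |Σ|/2 = 173.5.
Hole:
Apply the shoelace (surveyor's) formula: 2A = Σ (x_i·y_{i+1} − x_{i+1}·y_i), indices taken mod 3.
Σ = (11) + (-3) + (2) = 10
Area = |Σ|/2 = 5.
Net area = 173.5 − 5 = 168.5.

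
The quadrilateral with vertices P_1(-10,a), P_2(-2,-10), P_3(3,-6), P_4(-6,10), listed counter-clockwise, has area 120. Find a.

-1

Write out the shoelace sum; only the two edges meeting at P_1 involve a:
2·Area = [((-6)·a − (-10)·10) + ((-10)·(-10) − (-2)·a)] + 36
       = -4·a + 236 = 240
⇒ a = -1.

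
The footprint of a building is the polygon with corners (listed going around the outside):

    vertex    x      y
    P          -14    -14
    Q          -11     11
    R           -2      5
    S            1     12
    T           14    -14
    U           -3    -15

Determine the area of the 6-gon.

Σ = (-308) + (-33) + (-29) + (-182) + (-252) + (-168) = -972
Area = |Σ|/2 = 486.

486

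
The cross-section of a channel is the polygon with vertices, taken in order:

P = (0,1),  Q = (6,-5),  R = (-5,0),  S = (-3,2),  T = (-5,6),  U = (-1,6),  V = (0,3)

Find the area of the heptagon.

38

Apply Gauss's area formula: 2A = Σ (x_i·y_{i+1} − x_{i+1}·y_i), indices taken mod 7.
Cross-terms: -6, -25, -10, -8, -24, -3, 0  ⇒  Σ = -76
Area = |Σ|/2 = 38.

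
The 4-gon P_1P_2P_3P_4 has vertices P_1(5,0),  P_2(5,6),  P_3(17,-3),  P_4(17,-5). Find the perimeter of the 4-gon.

36

|P_1P_2| = √((0)² + (6)²) = √36 = 6
|P_2P_3| = √((12)² + (-9)²) = √225 = 15
|P_3P_4| = √((0)² + (-2)²) = √4 = 2
|P_4P_1| = √((-12)² + (5)²) = √169 = 13
Perimeter = 6 + 15 + 2 + 13 = 36.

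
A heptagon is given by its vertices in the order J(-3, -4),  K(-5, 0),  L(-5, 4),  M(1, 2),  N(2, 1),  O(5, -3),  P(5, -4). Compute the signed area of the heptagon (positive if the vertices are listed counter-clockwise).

Apply the shoelace formula: 2A = Σ (x_i·y_{i+1} − x_{i+1}·y_i), indices taken mod 7.
Σ = (-20) + (-20) + (-14) + (-3) + (-11) + (-5) + (-32) = -105
Signed area = Σ/2 = -52.5 (negative ⇒ clockwise traversal).

-52.5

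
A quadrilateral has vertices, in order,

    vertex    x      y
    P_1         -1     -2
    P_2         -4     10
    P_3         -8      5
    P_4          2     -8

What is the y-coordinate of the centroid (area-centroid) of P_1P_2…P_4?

Apply the surveyor's formula. First the cross-terms c_i = x_i·y_{i+1} − x_{i+1}·y_i:
  -18, 60, 54, -12  ⇒  2A = 84, A = 42.
Then Σ (y_i + y_{i+1})·c_i = 714, so ȳ = 714 / (6·42) = 17/6.

17/6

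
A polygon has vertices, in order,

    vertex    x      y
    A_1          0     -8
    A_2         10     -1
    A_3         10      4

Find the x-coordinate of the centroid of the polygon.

20/3

Apply Gauss's area formula. First the cross-terms c_i = x_i·y_{i+1} − x_{i+1}·y_i:
  80, 50, -80  ⇒  2A = 50, A = 25.
Then Σ (x_i + x_{i+1})·c_i = 1000, so x̄ = 1000 / (6·25) = 20/3.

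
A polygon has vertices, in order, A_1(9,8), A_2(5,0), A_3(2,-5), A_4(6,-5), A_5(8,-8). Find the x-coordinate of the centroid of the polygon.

Apply Gauss's area formula. First the cross-terms c_i = x_i·y_{i+1} − x_{i+1}·y_i:
  -40, -25, 20, -8, 136  ⇒  2A = 83, A = 41.5.
Then Σ (x_i + x_{i+1})·c_i = 1625, so x̄ = 1625 / (6·41.5) = 1625/249.

1625/249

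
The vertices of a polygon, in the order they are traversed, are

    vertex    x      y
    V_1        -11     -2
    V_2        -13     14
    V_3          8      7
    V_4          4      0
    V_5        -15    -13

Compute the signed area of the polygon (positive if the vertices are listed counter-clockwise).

Σ = (-180) + (-203) + (-28) + (-52) + (-113) = -576
Signed area = Σ/2 = -288 (negative ⇒ clockwise traversal).

-288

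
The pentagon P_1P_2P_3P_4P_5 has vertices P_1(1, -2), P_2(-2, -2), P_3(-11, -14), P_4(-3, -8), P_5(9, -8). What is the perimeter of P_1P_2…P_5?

50

|P_1P_2| = √((-3)² + (0)²) = √9 = 3
|P_2P_3| = √((-9)² + (-12)²) = √225 = 15
|P_3P_4| = √((8)² + (6)²) = √100 = 10
|P_4P_5| = √((12)² + (0)²) = √144 = 12
|P_5P_1| = √((-8)² + (6)²) = √100 = 10
Perimeter = 3 + 15 + 10 + 12 + 10 = 50.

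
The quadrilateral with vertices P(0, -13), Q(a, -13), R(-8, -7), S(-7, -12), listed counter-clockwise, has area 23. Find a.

Write out the shoelace sum; only the two edges meeting at Q involve a:
2·Area = [(0·(-13) − a·(-13)) + (a·(-7) − (-8)·(-13))] + 138
       = 6·a + 34 = 46
⇒ a = 2.

2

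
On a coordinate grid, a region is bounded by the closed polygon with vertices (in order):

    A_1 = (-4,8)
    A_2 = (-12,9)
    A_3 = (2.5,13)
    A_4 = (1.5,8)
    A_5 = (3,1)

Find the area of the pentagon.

56.25

Apply the shoelace formula: 2A = Σ (x_i·y_{i+1} − x_{i+1}·y_i), indices taken mod 5.
A_1→A_2: (-4)(9) − (-12)(8) = 60
A_2→A_3: (-12)(13) − (2.5)(9) = -178.5
A_3→A_4: (2.5)(8) − (1.5)(13) = 0.5
A_4→A_5: (1.5)(1) − (3)(8) = -22.5
A_5→A_1: (3)(8) − (-4)(1) = 28
Σ = -112.5
Area = |Σ|/2 = 56.25.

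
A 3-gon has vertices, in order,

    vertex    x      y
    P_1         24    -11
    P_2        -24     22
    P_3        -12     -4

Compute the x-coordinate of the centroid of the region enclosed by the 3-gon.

-4

Apply the shoelace (surveyor's) formula. First the cross-terms c_i = x_i·y_{i+1} − x_{i+1}·y_i:
  264, 360, 228  ⇒  2A = 852, A = 426.
Then Σ (x_i + x_{i+1})·c_i = -10224, so x̄ = -10224 / (6·426) = -4.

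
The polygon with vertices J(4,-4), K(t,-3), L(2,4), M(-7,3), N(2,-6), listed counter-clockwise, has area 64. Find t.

6

Write out the shoelace sum; only the two edges meeting at K involve t:
2·Area = [(4·(-3) − t·(-4)) + (t·4 − 2·(-3))] + 86
       = 8·t + 80 = 128
⇒ t = 6.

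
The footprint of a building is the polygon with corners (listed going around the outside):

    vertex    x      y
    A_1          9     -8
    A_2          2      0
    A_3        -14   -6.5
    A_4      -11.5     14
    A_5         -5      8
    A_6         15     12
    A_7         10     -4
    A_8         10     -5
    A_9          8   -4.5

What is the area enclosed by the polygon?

344.125

Apply the shoelace (surveyor's) formula: 2A = Σ (x_i·y_{i+1} − x_{i+1}·y_i), indices taken mod 9.
A_1→A_2: (9)(0) − (2)(-8) = 16
A_2→A_3: (2)(-6.5) − (-14)(0) = -13
A_3→A_4: (-14)(14) − (-11.5)(-6.5) = -270.75
A_4→A_5: (-11.5)(8) − (-5)(14) = -22
A_5→A_6: (-5)(12) − (15)(8) = -180
A_6→A_7: (15)(-4) − (10)(12) = -180
A_7→A_8: (10)(-5) − (10)(-4) = -10
A_8→A_9: (10)(-4.5) − (8)(-5) = -5
A_9→A_1: (8)(-8) − (9)(-4.5) = -23.5
Σ = -688.25
Area = |Σ|/2 = 344.125.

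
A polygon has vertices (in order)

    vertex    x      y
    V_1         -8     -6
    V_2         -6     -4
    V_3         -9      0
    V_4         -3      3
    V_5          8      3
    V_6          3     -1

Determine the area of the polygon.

71.5

Apply Gauss's area formula: 2A = Σ (x_i·y_{i+1} − x_{i+1}·y_i), indices taken mod 6.
Σ = (-4) + (-36) + (-27) + (-33) + (-17) + (-26) = -143
Area = |Σ|/2 = 71.5.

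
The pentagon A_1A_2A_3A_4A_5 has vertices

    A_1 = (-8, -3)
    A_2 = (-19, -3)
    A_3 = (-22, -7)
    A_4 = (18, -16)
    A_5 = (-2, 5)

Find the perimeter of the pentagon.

96

|A_1A_2| = √((-11)² + (0)²) = √121 = 11
|A_2A_3| = √((-3)² + (-4)²) = √25 = 5
|A_3A_4| = √((40)² + (-9)²) = √1681 = 41
|A_4A_5| = √((-20)² + (21)²) = √841 = 29
|A_5A_1| = √((-6)² + (-8)²) = √100 = 10
Perimeter = 11 + 5 + 41 + 29 + 10 = 96.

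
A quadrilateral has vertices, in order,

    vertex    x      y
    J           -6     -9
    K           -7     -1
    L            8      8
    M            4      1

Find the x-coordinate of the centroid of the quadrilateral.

Apply the surveyor's formula. First the cross-terms c_i = x_i·y_{i+1} − x_{i+1}·y_i:
  -57, -48, -24, -30  ⇒  2A = -159, A = -79.5.
Then Σ (x_i + x_{i+1})·c_i = 465, so x̄ = 465 / (6·(-79.5)) = -155/159.

-155/159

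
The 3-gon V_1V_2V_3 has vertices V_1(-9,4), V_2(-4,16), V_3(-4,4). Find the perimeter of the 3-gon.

|V_1V_2| = √((5)² + (12)²) = √169 = 13
|V_2V_3| = √((0)² + (-12)²) = √144 = 12
|V_3V_1| = √((-5)² + (0)²) = √25 = 5
Perimeter = 13 + 12 + 5 = 30.

30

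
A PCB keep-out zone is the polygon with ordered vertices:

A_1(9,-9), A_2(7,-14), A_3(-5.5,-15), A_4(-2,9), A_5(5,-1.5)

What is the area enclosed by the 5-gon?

199

Apply the surveyor's formula: 2A = Σ (x_i·y_{i+1} − x_{i+1}·y_i), indices taken mod 5.
Cross-terms: -63, -182, -79.5, -42, -31.5  ⇒  Σ = -398
Area = |Σ|/2 = 199.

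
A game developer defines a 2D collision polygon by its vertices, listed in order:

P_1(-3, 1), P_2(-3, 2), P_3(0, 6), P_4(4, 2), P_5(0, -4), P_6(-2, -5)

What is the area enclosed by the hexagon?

Cross-terms: -3, -18, -24, -16, -8, -17  ⇒  Σ = -86
Area = |Σ|/2 = 43.

43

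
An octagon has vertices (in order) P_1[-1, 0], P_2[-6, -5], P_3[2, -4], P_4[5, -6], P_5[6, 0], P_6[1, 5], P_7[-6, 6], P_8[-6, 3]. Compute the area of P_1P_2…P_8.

85

Apply the surveyor's formula: 2A = Σ (x_i·y_{i+1} − x_{i+1}·y_i), indices taken mod 8.
Σ = (5) + (34) + (8) + (36) + (30) + (36) + (18) + (3) = 170
Area = |Σ|/2 = 85.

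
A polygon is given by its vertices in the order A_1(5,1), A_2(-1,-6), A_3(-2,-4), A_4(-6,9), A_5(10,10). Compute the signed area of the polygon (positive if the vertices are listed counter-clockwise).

Apply the surveyor's formula: 2A = Σ (x_i·y_{i+1} − x_{i+1}·y_i), indices taken mod 5.
Cross-terms: -29, -8, -42, -150, -40  ⇒  Σ = -269
Signed area = Σ/2 = -134.5 (negative ⇒ clockwise traversal).

-134.5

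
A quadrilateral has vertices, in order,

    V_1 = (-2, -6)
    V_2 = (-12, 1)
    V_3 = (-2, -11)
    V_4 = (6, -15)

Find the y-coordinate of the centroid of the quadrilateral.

-208/27

Apply the shoelace (surveyor's) formula. First the cross-terms c_i = x_i·y_{i+1} − x_{i+1}·y_i:
  -74, 134, 96, -66  ⇒  2A = 90, A = 45.
Then Σ (y_i + y_{i+1})·c_i = -2080, so ȳ = -2080 / (6·45) = -208/27.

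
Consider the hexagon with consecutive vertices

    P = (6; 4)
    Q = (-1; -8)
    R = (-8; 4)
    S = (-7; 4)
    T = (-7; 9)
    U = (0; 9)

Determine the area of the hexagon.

134

Apply the shoelace formula: 2A = Σ (x_i·y_{i+1} − x_{i+1}·y_i), indices taken mod 6.
Cross-terms: -44, -68, -4, -35, -63, -54  ⇒  Σ = -268
Area = |Σ|/2 = 134.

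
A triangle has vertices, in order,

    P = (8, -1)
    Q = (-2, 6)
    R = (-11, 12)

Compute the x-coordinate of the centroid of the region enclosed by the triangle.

Apply Gauss's area formula. First the cross-terms c_i = x_i·y_{i+1} − x_{i+1}·y_i:
  46, 42, -85  ⇒  2A = 3, A = 1.5.
Then Σ (x_i + x_{i+1})·c_i = -15, so x̄ = -15 / (6·1.5) = -5/3.

-5/3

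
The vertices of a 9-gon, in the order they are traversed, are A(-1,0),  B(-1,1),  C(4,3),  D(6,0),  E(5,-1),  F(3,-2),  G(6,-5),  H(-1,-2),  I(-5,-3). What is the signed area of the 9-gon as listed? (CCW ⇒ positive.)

-34.5

Σ = (-1) + (-7) + (-18) + (-6) + (-7) + (-3) + (-17) + (-7) + (-3) = -69
Signed area = Σ/2 = -34.5 (negative ⇒ clockwise traversal).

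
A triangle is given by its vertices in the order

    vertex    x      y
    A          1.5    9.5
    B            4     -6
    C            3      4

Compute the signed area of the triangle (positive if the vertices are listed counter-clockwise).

4.75

Σ = (-47) + (34) + (22.5) = 9.5
Signed area = Σ/2 = 4.75 (positive ⇒ counter-clockwise traversal).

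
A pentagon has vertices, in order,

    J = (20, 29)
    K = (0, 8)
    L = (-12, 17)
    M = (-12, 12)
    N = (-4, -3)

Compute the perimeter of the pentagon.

106

|JK| = √((-20)² + (-21)²) = √841 = 29
|KL| = √((-12)² + (9)²) = √225 = 15
|LM| = √((0)² + (-5)²) = √25 = 5
|MN| = √((8)² + (-15)²) = √289 = 17
|NJ| = √((24)² + (32)²) = √1600 = 40
Perimeter = 29 + 15 + 5 + 17 + 40 = 106.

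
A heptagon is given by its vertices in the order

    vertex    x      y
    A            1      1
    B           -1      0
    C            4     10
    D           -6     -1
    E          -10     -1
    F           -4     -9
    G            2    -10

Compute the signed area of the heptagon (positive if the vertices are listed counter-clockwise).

Apply the surveyor's formula: 2A = Σ (x_i·y_{i+1} − x_{i+1}·y_i), indices taken mod 7.
Σ = (1) + (-10) + (56) + (-4) + (86) + (58) + (12) = 199
Signed area = Σ/2 = 99.5 (positive ⇒ counter-clockwise traversal).

99.5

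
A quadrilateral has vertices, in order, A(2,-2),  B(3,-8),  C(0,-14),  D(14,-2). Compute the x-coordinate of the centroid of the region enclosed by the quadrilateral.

Apply the shoelace formula. First the cross-terms c_i = x_i·y_{i+1} − x_{i+1}·y_i:
  -10, -42, 196, -24  ⇒  2A = 120, A = 60.
Then Σ (x_i + x_{i+1})·c_i = 2184, so x̄ = 2184 / (6·60) = 91/15.

91/15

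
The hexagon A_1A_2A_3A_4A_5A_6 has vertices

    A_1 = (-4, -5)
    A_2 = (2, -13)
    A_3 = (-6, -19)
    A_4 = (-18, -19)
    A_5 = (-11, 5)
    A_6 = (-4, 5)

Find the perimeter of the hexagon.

|A_1A_2| = √((6)² + (-8)²) = √100 = 10
|A_2A_3| = √((-8)² + (-6)²) = √100 = 10
|A_3A_4| = √((-12)² + (0)²) = √144 = 12
|A_4A_5| = √((7)² + (24)²) = √625 = 25
|A_5A_6| = √((7)² + (0)²) = √49 = 7
|A_6A_1| = √((0)² + (-10)²) = √100 = 10
Perimeter = 10 + 10 + 12 + 25 + 7 + 10 = 74.

74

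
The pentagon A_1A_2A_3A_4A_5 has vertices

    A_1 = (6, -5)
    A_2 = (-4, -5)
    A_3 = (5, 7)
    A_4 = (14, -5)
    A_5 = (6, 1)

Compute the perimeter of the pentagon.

|A_1A_2| = √((-10)² + (0)²) = √100 = 10
|A_2A_3| = √((9)² + (12)²) = √225 = 15
|A_3A_4| = √((9)² + (-12)²) = √225 = 15
|A_4A_5| = √((-8)² + (6)²) = √100 = 10
|A_5A_1| = √((0)² + (-6)²) = √36 = 6
Perimeter = 10 + 15 + 15 + 10 + 6 = 56.

56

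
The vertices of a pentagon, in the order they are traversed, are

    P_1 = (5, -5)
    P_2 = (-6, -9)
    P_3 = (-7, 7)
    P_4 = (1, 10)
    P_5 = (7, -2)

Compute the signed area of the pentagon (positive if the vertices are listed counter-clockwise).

-177

Cross-terms: -75, -105, -77, -72, -25  ⇒  Σ = -354
Signed area = Σ/2 = -177 (negative ⇒ clockwise traversal).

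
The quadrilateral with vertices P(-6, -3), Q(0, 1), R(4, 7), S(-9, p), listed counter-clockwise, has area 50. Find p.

Write out the shoelace sum; only the two edges meeting at S involve p:
2·Area = [(4·p − (-9)·7) + ((-9)·(-3) − (-6)·p)] + -10
       = 10·p + 80 = 100
⇒ p = 2.

2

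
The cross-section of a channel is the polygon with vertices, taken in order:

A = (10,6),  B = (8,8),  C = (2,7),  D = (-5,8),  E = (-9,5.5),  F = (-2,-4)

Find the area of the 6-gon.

Cross-terms: 32, 40, 51, 44.5, 47, 28  ⇒  Σ = 242.5
Area = |Σ|/2 = 121.25.

121.25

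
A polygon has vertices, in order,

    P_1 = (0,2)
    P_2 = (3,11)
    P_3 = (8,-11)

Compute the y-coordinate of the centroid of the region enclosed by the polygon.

2/3

Apply the shoelace (surveyor's) formula. First the cross-terms c_i = x_i·y_{i+1} − x_{i+1}·y_i:
  -6, -121, 16  ⇒  2A = -111, A = -55.5.
Then Σ (y_i + y_{i+1})·c_i = -222, so ȳ = -222 / (6·(-55.5)) = 2/3.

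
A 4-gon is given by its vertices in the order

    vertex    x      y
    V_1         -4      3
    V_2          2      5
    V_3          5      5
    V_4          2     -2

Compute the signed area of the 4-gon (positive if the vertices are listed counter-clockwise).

-31.5

Σ = (-26) + (-15) + (-20) + (-2) = -63
Signed area = Σ/2 = -31.5 (negative ⇒ clockwise traversal).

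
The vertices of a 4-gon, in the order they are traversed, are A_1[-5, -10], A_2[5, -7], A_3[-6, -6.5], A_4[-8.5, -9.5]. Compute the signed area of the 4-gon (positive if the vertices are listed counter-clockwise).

24.875

Σ = (85) + (-74.5) + (1.75) + (37.5) = 49.75
Signed area = Σ/2 = 24.875 (positive ⇒ counter-clockwise traversal).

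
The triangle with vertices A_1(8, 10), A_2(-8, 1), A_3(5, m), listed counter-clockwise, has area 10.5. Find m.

Write out the shoelace sum; only the two edges meeting at A_3 involve m:
2·Area = [((-8)·m − 5·1) + (5·10 − 8·m)] + 88
       = -16·m + 133 = 21
⇒ m = 7.

7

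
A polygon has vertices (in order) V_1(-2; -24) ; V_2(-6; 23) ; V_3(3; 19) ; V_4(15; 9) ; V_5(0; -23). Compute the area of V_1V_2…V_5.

511

V_1→V_2: (-2)(23) − (-6)(-24) = -190
V_2→V_3: (-6)(19) − (3)(23) = -183
V_3→V_4: (3)(9) − (15)(19) = -258
V_4→V_5: (15)(-23) − (0)(9) = -345
V_5→V_1: (0)(-24) − (-2)(-23) = -46
Σ = -1022
Area = |Σ|/2 = 511.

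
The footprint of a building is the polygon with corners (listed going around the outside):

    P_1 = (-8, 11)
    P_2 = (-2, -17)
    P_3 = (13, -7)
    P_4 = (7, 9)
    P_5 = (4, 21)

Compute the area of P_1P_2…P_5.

441

Apply the surveyor's formula: 2A = Σ (x_i·y_{i+1} − x_{i+1}·y_i), indices taken mod 5.
Σ = (158) + (235) + (166) + (111) + (212) = 882
Area = |Σ|/2 = 441.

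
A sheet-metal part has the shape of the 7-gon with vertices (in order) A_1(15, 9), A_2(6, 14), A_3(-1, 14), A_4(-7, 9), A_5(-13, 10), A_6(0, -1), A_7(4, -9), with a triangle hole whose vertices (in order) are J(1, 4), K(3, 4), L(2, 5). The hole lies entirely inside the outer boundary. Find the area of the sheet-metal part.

Outer boundary:
Apply Gauss's area formula: 2A = Σ (x_i·y_{i+1} − x_{i+1}·y_i), indices taken mod 7.
A_1→A_2: (15)(14) − (6)(9) = 156
A_2→A_3: (6)(14) − (-1)(14) = 98
A_3→A_4: (-1)(9) − (-7)(14) = 89
A_4→A_5: (-7)(10) − (-13)(9) = 47
A_5→A_6: (-13)(-1) − (0)(10) = 13
A_6→A_7: (0)(-9) − (4)(-1) = 4
A_7→A_1: (4)(9) − (15)(-9) = 171
Σ = 578
Area = |Σ|/2 = 289.
Hole:
Apply the surveyor's formula: 2A = Σ (x_i·y_{i+1} − x_{i+1}·y_i), indices taken mod 3.
Σ = (-8) + (7) + (3) = 2
Area = |Σ|/2 = 1.
Net area = 289 − 1 = 288.

288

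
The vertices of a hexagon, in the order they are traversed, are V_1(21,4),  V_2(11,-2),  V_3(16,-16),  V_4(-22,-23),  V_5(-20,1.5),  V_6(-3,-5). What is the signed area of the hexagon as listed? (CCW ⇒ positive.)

V_1→V_2: (21)(-2) − (11)(4) = -86
V_2→V_3: (11)(-16) − (16)(-2) = -144
V_3→V_4: (16)(-23) − (-22)(-16) = -720
V_4→V_5: (-22)(1.5) − (-20)(-23) = -493
V_5→V_6: (-20)(-5) − (-3)(1.5) = 104.5
V_6→V_1: (-3)(4) − (21)(-5) = 93
Σ = -1245.5
Signed area = Σ/2 = -622.75 (negative ⇒ clockwise traversal).

-622.75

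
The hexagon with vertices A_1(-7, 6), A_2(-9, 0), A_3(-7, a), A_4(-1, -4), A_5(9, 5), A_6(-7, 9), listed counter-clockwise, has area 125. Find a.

0

The doubled signed area Σ (x_i y_{i+1} − x_{i+1} y_i) is linear in a.
With a=0 it equals 250; the coefficient of a is -8 (from the two edges through A_3).
So -8·a + 250 = 2·125 = 250 ⇒ a = 0.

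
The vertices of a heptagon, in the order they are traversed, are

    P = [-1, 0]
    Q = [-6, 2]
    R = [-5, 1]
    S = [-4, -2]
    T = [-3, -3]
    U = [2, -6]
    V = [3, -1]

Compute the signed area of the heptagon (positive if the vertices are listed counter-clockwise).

P→Q: (-1)(2) − (-6)(0) = -2
Q→R: (-6)(1) − (-5)(2) = 4
R→S: (-5)(-2) − (-4)(1) = 14
S→T: (-4)(-3) − (-3)(-2) = 6
T→U: (-3)(-6) − (2)(-3) = 24
U→V: (2)(-1) − (3)(-6) = 16
V→P: (3)(0) − (-1)(-1) = -1
Σ = 61
Signed area = Σ/2 = 30.5 (positive ⇒ counter-clockwise traversal).

30.5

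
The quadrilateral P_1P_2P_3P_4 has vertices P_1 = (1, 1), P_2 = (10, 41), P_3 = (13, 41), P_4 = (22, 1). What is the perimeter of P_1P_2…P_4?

106

|P_1P_2| = √((9)² + (40)²) = √1681 = 41
|P_2P_3| = √((3)² + (0)²) = √9 = 3
|P_3P_4| = √((9)² + (-40)²) = √1681 = 41
|P_4P_1| = √((-21)² + (0)²) = √441 = 21
Perimeter = 41 + 3 + 41 + 21 = 106.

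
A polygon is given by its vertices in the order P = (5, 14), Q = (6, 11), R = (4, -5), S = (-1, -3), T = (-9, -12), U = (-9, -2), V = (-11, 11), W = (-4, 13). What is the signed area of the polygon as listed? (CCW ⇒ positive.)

Apply Gauss's area formula: 2A = Σ (x_i·y_{i+1} − x_{i+1}·y_i), indices taken mod 8.
Σ = (-29) + (-74) + (-17) + (-15) + (-90) + (-121) + (-99) + (-121) = -566
Signed area = Σ/2 = -283 (negative ⇒ clockwise traversal).

-283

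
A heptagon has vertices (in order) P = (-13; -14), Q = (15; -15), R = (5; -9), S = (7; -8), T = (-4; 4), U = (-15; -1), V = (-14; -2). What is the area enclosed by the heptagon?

Apply Gauss's area formula: 2A = Σ (x_i·y_{i+1} − x_{i+1}·y_i), indices taken mod 7.
Σ = (405) + (-60) + (23) + (-4) + (64) + (16) + (170) = 614
Area = |Σ|/2 = 307.

307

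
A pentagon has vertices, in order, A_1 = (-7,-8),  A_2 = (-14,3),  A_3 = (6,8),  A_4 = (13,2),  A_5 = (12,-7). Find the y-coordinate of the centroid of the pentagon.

-71/123

Apply the shoelace formula. First the cross-terms c_i = x_i·y_{i+1} − x_{i+1}·y_i:
  -133, -130, -92, -115, -145  ⇒  2A = -615, A = -307.5.
Then Σ (y_i + y_{i+1})·c_i = 1065, so ȳ = 1065 / (6·(-307.5)) = -71/123.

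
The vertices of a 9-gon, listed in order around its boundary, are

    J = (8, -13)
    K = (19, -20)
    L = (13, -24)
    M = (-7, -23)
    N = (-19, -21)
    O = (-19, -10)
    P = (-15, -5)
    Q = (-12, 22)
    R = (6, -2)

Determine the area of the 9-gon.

Σ = (87) + (-196) + (-467) + (-290) + (-209) + (-55) + (-390) + (-108) + (-62) = -1690
Area = |Σ|/2 = 845.

845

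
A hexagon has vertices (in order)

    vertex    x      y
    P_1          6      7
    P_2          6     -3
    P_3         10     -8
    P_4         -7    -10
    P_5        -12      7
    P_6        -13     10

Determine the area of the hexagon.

291.5

Apply the surveyor's formula: 2A = Σ (x_i·y_{i+1} − x_{i+1}·y_i), indices taken mod 6.
Cross-terms: -60, -18, -156, -169, -29, -151  ⇒  Σ = -583
Area = |Σ|/2 = 291.5.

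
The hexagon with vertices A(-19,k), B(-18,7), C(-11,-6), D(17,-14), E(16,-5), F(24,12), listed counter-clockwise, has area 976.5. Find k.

Write out the shoelace sum; only the two edges meeting at A involve k:
2·Area = [(24·k − (-19)·12) + ((-19)·7 − (-18)·k)] + 892
       = 42·k + 987 = 1953
⇒ k = 23.

23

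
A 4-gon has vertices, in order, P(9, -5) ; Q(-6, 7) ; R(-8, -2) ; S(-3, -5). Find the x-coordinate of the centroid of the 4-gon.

-289/195

Apply the surveyor's formula. First the cross-terms c_i = x_i·y_{i+1} − x_{i+1}·y_i:
  33, 68, 34, 60  ⇒  2A = 195, A = 97.5.
Then Σ (x_i + x_{i+1})·c_i = -867, so x̄ = -867 / (6·97.5) = -289/195.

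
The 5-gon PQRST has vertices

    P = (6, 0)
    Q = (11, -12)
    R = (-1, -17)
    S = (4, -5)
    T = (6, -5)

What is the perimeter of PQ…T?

|PQ| = √((5)² + (-12)²) = √169 = 13
|QR| = √((-12)² + (-5)²) = √169 = 13
|RS| = √((5)² + (12)²) = √169 = 13
|ST| = √((2)² + (0)²) = √4 = 2
|TP| = √((0)² + (5)²) = √25 = 5
Perimeter = 13 + 13 + 13 + 2 + 5 = 46.

46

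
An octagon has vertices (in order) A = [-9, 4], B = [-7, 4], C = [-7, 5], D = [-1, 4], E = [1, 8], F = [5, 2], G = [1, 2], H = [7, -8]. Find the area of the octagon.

73

Σ = (-8) + (-7) + (-23) + (-12) + (-38) + (8) + (-22) + (-44) = -146
Area = |Σ|/2 = 73.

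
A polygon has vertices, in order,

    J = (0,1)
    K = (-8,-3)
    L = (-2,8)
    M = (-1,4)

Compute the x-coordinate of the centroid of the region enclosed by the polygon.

Apply the surveyor's formula. First the cross-terms c_i = x_i·y_{i+1} − x_{i+1}·y_i:
  8, -70, 0, -1  ⇒  2A = -63, A = -31.5.
Then Σ (x_i + x_{i+1})·c_i = 637, so x̄ = 637 / (6·(-31.5)) = -91/27.

-91/27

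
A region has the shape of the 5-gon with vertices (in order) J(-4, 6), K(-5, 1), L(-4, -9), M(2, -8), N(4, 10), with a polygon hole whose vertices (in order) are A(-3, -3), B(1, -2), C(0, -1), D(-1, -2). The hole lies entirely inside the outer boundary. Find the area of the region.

118.5

Outer boundary:
Apply the shoelace (surveyor's) formula: 2A = Σ (x_i·y_{i+1} − x_{i+1}·y_i), indices taken mod 5.
Σ = (26) + (49) + (50) + (52) + (64) = 241
Area = |Σ|/2 = 120.5.
Hole:
Apply the shoelace formula: 2A = Σ (x_i·y_{i+1} − x_{i+1}·y_i), indices taken mod 4.
Cross-terms: 9, -1, -1, -3  ⇒  Σ = 4
Area = |Σ|/2 = 2.
Net area = 120.5 − 2 = 118.5.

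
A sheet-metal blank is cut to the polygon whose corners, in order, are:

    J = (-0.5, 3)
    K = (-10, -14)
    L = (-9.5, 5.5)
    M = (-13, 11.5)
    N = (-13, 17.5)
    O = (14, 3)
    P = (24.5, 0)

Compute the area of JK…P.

275.375

Apply the shoelace (surveyor's) formula: 2A = Σ (x_i·y_{i+1} − x_{i+1}·y_i), indices taken mod 7.
Σ = (37) + (-188) + (-37.75) + (-78) + (-284) + (-73.5) + (73.5) = -550.75
Area = |Σ|/2 = 275.375.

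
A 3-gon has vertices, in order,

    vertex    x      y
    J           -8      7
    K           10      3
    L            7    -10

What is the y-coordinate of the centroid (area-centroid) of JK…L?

0

Apply the shoelace (surveyor's) formula. First the cross-terms c_i = x_i·y_{i+1} − x_{i+1}·y_i:
  -94, -121, -31  ⇒  2A = -246, A = -123.
Then Σ (y_i + y_{i+1})·c_i = 0, so ȳ = 0 / (6·(-123)) = 0.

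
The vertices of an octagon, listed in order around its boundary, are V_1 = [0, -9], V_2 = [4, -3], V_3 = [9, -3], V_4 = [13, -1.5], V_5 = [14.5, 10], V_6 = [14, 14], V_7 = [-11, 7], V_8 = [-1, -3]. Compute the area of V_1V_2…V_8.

V_1→V_2: (0)(-3) − (4)(-9) = 36
V_2→V_3: (4)(-3) − (9)(-3) = 15
V_3→V_4: (9)(-1.5) − (13)(-3) = 25.5
V_4→V_5: (13)(10) − (14.5)(-1.5) = 151.75
V_5→V_6: (14.5)(14) − (14)(10) = 63
V_6→V_7: (14)(7) − (-11)(14) = 252
V_7→V_8: (-11)(-3) − (-1)(7) = 40
V_8→V_1: (-1)(-9) − (0)(-3) = 9
Σ = 592.25
Area = |Σ|/2 = 296.125.

296.125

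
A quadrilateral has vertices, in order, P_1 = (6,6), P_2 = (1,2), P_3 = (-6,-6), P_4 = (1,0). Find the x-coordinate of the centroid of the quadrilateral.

Apply the shoelace (surveyor's) formula. First the cross-terms c_i = x_i·y_{i+1} − x_{i+1}·y_i:
  6, 6, 6, 6  ⇒  2A = 24, A = 12.
Then Σ (x_i + x_{i+1})·c_i = 24, so x̄ = 24 / (6·12) = 1/3.

1/3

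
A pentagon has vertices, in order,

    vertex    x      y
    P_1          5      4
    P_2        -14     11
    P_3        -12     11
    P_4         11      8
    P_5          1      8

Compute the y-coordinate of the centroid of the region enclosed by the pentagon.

349/42

Apply the surveyor's formula. First the cross-terms c_i = x_i·y_{i+1} − x_{i+1}·y_i:
  111, -22, -217, 80, -36  ⇒  2A = -84, A = -42.
Then Σ (y_i + y_{i+1})·c_i = -2094, so ȳ = -2094 / (6·(-42)) = 349/42.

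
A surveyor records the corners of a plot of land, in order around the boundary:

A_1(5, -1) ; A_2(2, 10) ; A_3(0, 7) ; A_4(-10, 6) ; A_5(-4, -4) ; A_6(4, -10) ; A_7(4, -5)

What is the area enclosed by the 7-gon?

Apply the shoelace formula: 2A = Σ (x_i·y_{i+1} − x_{i+1}·y_i), indices taken mod 7.
A_1→A_2: (5)(10) − (2)(-1) = 52
A_2→A_3: (2)(7) − (0)(10) = 14
A_3→A_4: (0)(6) − (-10)(7) = 70
A_4→A_5: (-10)(-4) − (-4)(6) = 64
A_5→A_6: (-4)(-10) − (4)(-4) = 56
A_6→A_7: (4)(-5) − (4)(-10) = 20
A_7→A_1: (4)(-1) − (5)(-5) = 21
Σ = 297
Area = |Σ|/2 = 148.5.

148.5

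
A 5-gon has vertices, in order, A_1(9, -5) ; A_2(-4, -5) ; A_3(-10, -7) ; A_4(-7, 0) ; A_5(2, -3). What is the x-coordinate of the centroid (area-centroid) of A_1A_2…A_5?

-449/147

Apply the shoelace formula. First the cross-terms c_i = x_i·y_{i+1} − x_{i+1}·y_i:
  -65, -22, -49, 21, 17  ⇒  2A = -98, A = -49.
Then Σ (x_i + x_{i+1})·c_i = 898, so x̄ = 898 / (6·(-49)) = -449/147.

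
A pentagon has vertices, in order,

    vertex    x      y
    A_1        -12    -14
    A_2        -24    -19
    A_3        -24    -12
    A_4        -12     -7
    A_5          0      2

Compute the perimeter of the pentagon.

|A_1A_2| = √((-12)² + (-5)²) = √169 = 13
|A_2A_3| = √((0)² + (7)²) = √49 = 7
|A_3A_4| = √((12)² + (5)²) = √169 = 13
|A_4A_5| = √((12)² + (9)²) = √225 = 15
|A_5A_1| = √((-12)² + (-16)²) = √400 = 20
Perimeter = 13 + 7 + 13 + 15 + 20 = 68.

68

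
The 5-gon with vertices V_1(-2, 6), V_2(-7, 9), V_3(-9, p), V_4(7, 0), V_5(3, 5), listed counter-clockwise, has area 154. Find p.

-10

The doubled signed area Σ (x_i y_{i+1} − x_{i+1} y_i) is linear in p.
With p=0 it equals 168; the coefficient of p is -14 (from the two edges through V_3).
So -14·p + 168 = 2·154 = 308 ⇒ p = -10.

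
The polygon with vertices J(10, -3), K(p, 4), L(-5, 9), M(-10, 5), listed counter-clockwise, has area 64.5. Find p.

The doubled signed area Σ (x_i y_{i+1} − x_{i+1} y_i) is linear in p.
With p=0 it equals 105; the coefficient of p is 12 (from the two edges through K).
So 12·p + 105 = 2·64.5 = 129 ⇒ p = 2.

2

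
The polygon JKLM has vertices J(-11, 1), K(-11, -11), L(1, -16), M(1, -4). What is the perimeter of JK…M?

|JK| = √((0)² + (-12)²) = √144 = 12
|KL| = √((12)² + (-5)²) = √169 = 13
|LM| = √((0)² + (12)²) = √144 = 12
|MJ| = √((-12)² + (5)²) = √169 = 13
Perimeter = 12 + 13 + 12 + 13 = 50.

50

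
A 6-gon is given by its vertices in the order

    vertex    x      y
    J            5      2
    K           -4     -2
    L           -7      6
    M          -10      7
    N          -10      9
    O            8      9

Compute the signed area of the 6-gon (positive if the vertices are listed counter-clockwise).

Σ = (-2) + (-38) + (11) + (-20) + (-162) + (-29) = -240
Signed area = Σ/2 = -120 (negative ⇒ clockwise traversal).

-120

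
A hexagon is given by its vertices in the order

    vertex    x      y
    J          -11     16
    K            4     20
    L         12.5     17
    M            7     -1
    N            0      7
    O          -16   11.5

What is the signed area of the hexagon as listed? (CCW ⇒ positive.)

Apply the surveyor's formula: 2A = Σ (x_i·y_{i+1} − x_{i+1}·y_i), indices taken mod 6.
Σ = (-284) + (-182) + (-131.5) + (49) + (112) + (-129.5) = -566
Signed area = Σ/2 = -283 (negative ⇒ clockwise traversal).

-283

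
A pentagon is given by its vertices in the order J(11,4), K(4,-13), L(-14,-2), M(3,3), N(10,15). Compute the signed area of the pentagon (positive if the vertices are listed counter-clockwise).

-247.5

Apply the shoelace (surveyor's) formula: 2A = Σ (x_i·y_{i+1} − x_{i+1}·y_i), indices taken mod 5.
Σ = (-159) + (-190) + (-36) + (15) + (-125) = -495
Signed area = Σ/2 = -247.5 (negative ⇒ clockwise traversal).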